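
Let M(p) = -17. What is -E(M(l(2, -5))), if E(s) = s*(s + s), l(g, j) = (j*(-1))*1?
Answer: -578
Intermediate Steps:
l(g, j) = -j (l(g, j) = -j*1 = -j)
E(s) = 2*s**2 (E(s) = s*(2*s) = 2*s**2)
-E(M(l(2, -5))) = -2*(-17)**2 = -2*289 = -1*578 = -578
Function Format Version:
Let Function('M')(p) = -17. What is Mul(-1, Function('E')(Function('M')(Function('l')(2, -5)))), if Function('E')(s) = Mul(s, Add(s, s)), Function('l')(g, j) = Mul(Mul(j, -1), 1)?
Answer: -578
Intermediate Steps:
Function('l')(g, j) = Mul(-1, j) (Function('l')(g, j) = Mul(Mul(-1, j), 1) = Mul(-1, j))
Function('E')(s) = Mul(2, Pow(s, 2)) (Function('E')(s) = Mul(s, Mul(2, s)) = Mul(2, Pow(s, 2)))
Mul(-1, Function('E')(Function('M')(Function('l')(2, -5)))) = Mul(-1, Mul(2, Pow(-17, 2))) = Mul(-1, Mul(2, 289)) = Mul(-1, 578) = -578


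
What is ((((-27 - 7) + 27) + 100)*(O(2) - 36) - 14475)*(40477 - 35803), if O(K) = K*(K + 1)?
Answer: -80696610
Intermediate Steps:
O(K) = K*(1 + K)
((((-27 - 7) + 27) + 100)*(O(2) - 36) - 14475)*(40477 - 35803) = ((((-27 - 7) + 27) + 100)*(2*(1 + 2) - 36) - 14475)*(40477 - 35803) = (((-34 + 27) + 100)*(2*3 - 36) - 14475)*4674 = ((-7 + 100)*(6 - 36) - 14475)*4674 = (93*(-30) - 14475)*4674 = (-2790 - 14475)*4674 = -17265*4674 = -80696610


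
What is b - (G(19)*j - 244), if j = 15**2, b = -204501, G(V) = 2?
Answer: -204707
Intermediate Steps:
j = 225
b - (G(19)*j - 244) = -204501 - (2*225 - 244) = -204501 - (450 - 244) = -204501 - 1*206 = -204501 - 206 = -204707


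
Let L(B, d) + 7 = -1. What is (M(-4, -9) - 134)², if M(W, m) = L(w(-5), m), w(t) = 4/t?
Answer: 20164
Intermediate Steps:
L(B, d) = -8 (L(B, d) = -7 - 1 = -8)
M(W, m) = -8
(M(-4, -9) - 134)² = (-8 - 134)² = (-142)² = 20164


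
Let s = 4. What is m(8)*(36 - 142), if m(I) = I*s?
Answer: -3392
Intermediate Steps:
m(I) = 4*I (m(I) = I*4 = 4*I)
m(8)*(36 - 142) = (4*8)*(36 - 142) = 32*(-106) = -3392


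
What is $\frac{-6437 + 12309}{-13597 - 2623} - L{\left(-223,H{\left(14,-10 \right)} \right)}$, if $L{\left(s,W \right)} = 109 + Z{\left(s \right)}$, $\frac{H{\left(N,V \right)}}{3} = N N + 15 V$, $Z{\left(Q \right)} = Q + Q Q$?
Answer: $- \frac{201190293}{4055} \approx -49615.0$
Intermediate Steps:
$Z{\left(Q \right)} = Q + Q^{2}$
$H{\left(N,V \right)} = 3 N^{2} + 45 V$ ($H{\left(N,V \right)} = 3 \left(N N + 15 V\right) = 3 \left(N^{2} + 15 V\right) = 3 N^{2} + 45 V$)
$L{\left(s,W \right)} = 109 + s \left(1 + s\right)$
$\frac{-6437 + 12309}{-13597 - 2623} - L{\left(-223,H{\left(14,-10 \right)} \right)} = \frac{-6437 + 12309}{-13597 - 2623} - \left(109 - 223 \left(1 - 223\right)\right) = \frac{5872}{-16220} - \left(109 - -49506\right) = 5872 \left(- \frac{1}{16220}\right) - \left(109 + 49506\right) = - \frac{1468}{4055} - 49615 = - \frac{201190293}{4055}$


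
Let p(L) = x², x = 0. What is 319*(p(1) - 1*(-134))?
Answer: 42746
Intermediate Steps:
p(L) = 0 (p(L) = 0² = 0)
319*(p(1) - 1*(-134)) = 319*(0 - 1*(-134)) = 319*(0 + 134) = 319*134 = 42746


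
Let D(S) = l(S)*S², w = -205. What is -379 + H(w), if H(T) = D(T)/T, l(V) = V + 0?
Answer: 41646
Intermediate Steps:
l(V) = V
D(S) = S³ (D(S) = S*S² = S³)
H(T) = T² (H(T) = T³/T = T²)
-379 + H(w) = -379 + (-205)² = -379 + 42025 = 41646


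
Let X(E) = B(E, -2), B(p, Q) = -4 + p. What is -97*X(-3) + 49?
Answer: 728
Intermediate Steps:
X(E) = -4 + E
-97*X(-3) + 49 = -97*(-4 - 3) + 49 = -97*(-7) + 49 = 679 + 49 = 728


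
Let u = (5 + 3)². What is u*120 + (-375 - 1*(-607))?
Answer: 7912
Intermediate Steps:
u = 64 (u = 8² = 64)
u*120 + (-375 - 1*(-607)) = 64*120 + (-375 - 1*(-607)) = 7680 + (-375 + 607) = 7680 + 232 = 7912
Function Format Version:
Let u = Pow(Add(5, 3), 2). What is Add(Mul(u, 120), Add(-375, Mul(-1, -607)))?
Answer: 7912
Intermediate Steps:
u = 64 (u = Pow(8, 2) = 64)
Add(Mul(u, 120), Add(-375, Mul(-1, -607))) = Add(Mul(64, 120), Add(-375, Mul(-1, -607))) = Add(7680, Add(-375, 607)) = Add(7680, 232) = 7912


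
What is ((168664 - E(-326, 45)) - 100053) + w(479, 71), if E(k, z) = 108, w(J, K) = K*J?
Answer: 102512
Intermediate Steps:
w(J, K) = J*K
((168664 - E(-326, 45)) - 100053) + w(479, 71) = ((168664 - 1*108) - 100053) + 479*71 = ((168664 - 108) - 100053) + 34009 = (168556 - 100053) + 34009 = 68503 + 34009 = 102512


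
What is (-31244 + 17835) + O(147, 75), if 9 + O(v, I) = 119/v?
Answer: -281761/21 ≈ -13417.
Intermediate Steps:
O(v, I) = -9 + 119/v
(-31244 + 17835) + O(147, 75) = (-31244 + 17835) + (-9 + 119/147) = -13409 + (-9 + 119*(1/147)) = -13409 + (-9 + 17/21) = -13409 - 172/21 = -281761/21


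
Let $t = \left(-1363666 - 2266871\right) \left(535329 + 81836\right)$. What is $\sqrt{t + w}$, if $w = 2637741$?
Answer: $2 i \sqrt{560159432466} \approx 1.4969 \cdot 10^{6} i$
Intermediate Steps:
$t = -2240640367605$ ($t = \left(-3630537\right) 617165 = -2240640367605$)
$\sqrt{t + w} = \sqrt{-2240640367605 + 2637741} = \sqrt{-2240637729864} = 2 i \sqrt{560159432466}$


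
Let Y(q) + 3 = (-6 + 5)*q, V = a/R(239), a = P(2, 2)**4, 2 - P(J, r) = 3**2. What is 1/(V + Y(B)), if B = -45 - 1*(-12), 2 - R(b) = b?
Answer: 237/4709 ≈ 0.050329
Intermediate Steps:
P(J, r) = -7 (P(J, r) = 2 - 1*3**2 = 2 - 1*9 = 2 - 9 = -7)
R(b) = 2 - b
a = 2401 (a = (-7)**4 = 2401)
B = -33 (B = -45 + 12 = -33)
V = -2401/237 (V = 2401/(2 - 1*239) = 2401/(2 - 239) = 2401/(-237) = 2401*(-1/237) = -2401/237 ≈ -10.131)
Y(q) = -3 - q (Y(q) = -3 + (-6 + 5)*q = -3 - q)
1/(V + Y(B)) = 1/(-2401/237 + (-3 - 1*(-33))) = 1/(-2401/237 + (-3 + 33)) = 1/(-2401/237 + 30) = 1/(4709/237) = 237/4709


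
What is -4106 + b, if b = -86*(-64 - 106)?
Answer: 10514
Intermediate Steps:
b = 14620 (b = -86*(-170) = 14620)
-4106 + b = -4106 + 14620 = 10514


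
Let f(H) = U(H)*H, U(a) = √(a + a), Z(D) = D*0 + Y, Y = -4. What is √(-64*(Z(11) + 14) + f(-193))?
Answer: √(-640 - 193*I*√386) ≈ 40.034 - 47.358*I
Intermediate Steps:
Z(D) = -4 (Z(D) = D*0 - 4 = 0 - 4 = -4)
U(a) = √2*√a (U(a) = √(2*a) = √2*√a)
f(H) = √2*H^(3/2) (f(H) = (√2*√H)*H = √2*H^(3/2))
√(-64*(Z(11) + 14) + f(-193)) = √(-64*(-4 + 14) + √2*(-193)^(3/2)) = √(-64*10 + √2*(-193*I*√193)) = √(-640 - 193*I*√386)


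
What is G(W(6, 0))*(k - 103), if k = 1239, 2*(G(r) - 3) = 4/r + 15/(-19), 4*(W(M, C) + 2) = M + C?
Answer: -30104/19 ≈ -1584.4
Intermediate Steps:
W(M, C) = -2 + C/4 + M/4 (W(M, C) = -2 + (M + C)/4 = -2 + (C + M)/4 = -2 + (C/4 + M/4) = -2 + C/4 + M/4)
G(r) = 99/38 + 2/r (G(r) = 3 + (4/r + 15/(-19))/2 = 3 + (4/r + 15*(-1/19))/2 = 3 + (4/r - 15/19)/2 = 3 + (-15/19 + 4/r)/2 = 3 + (-15/38 + 2/r) = 99/38 + 2/r)
G(W(6, 0))*(k - 103) = (99/38 + 2/(-2 + (¼)*0 + (¼)*6))*(1239 - 103) = (99/38 + 2/(-2 + 0 + 3/2))*1136 = (99/38 + 2/(-½))*1136 = (99/38 + 2*(-2))*1136 = (99/38 - 4)*1136 = -53/38*1136 = -30104/19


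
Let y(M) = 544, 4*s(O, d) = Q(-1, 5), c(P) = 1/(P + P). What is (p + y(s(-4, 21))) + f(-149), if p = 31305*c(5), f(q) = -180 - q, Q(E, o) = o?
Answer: 7287/2 ≈ 3643.5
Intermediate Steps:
c(P) = 1/(2*P)
s(O, d) = 5/4 (s(O, d) = (1/4)*5 = 5/4)
p = 6261/2 (p = 31305*((1/2)/5) = 31305*((1/2)*(1/5)) = 31305*(1/10) = 6261/2 ≈ 3130.5)
(p + y(s(-4, 21))) + f(-149) = (6261/2 + 544) + (-180 - 1*(-149)) = 7349/2 + (-180 + 149) = 7349/2 - 31 = 7287/2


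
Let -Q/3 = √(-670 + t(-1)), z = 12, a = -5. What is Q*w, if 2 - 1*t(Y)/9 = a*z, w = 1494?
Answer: -17928*I*√7 ≈ -47433.0*I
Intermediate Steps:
t(Y) = 558 (t(Y) = 18 - (-45)*12 = 18 - 9*(-60) = 18 + 540 = 558)
Q = -12*I*√7 (Q = -3*√(-670 + 558) = -12*I*√7 ≈ -31.749*I)
Q*w = -12*I*√7*1494 = -17928*I*√7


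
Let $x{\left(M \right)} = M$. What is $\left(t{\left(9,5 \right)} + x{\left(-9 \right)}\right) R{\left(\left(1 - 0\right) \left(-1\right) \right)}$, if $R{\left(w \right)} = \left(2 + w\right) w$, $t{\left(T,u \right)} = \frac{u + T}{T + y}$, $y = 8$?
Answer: $\frac{139}{17} \approx 8.1765$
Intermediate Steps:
$t{\left(T,u \right)} = \frac{T + u}{8 + T}$ ($t{\left(T,u \right)} = \frac{u + T}{T + 8} = \frac{T + u}{8 + T}$)
$R{\left(w \right)} = w \left(2 + w\right)$
$\left(t{\left(9,5 \right)} + x{\left(-9 \right)}\right) R{\left(\left(1 - 0\right) \left(-1\right) \right)} = \left(\frac{9 + 5}{8 + 9} - 9\right) \left(1 - 0\right) \left(-1\right) \left(2 + \left(1 - 0\right) \left(-1\right)\right) = \left(\frac{1}{17} \cdot 14 - 9\right) \left(1 + 0\right) \left(-1\right) \left(2 + \left(1 + 0\right) \left(-1\right)\right) = \left(\frac{1}{17} \cdot 14 - 9\right) 1 \left(-1\right) \left(2 + 1 \left(-1\right)\right) = \left(\frac{14}{17} - 9\right) \left(- (2 - 1)\right) = - \frac{139 \left(\left(-1\right) 1\right)}{17} = \left(- \frac{139}{17}\right) \left(-1\right) = \frac{139}{17}$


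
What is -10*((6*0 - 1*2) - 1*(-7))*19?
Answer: -950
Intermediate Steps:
-10*((6*0 - 1*2) - 1*(-7))*19 = -10*((0 - 2) + 7)*19 = -10*(-2 + 7)*19 = -10*5*19 = -50*19 = -950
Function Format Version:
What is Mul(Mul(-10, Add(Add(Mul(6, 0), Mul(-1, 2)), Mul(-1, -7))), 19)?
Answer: -950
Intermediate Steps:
Mul(Mul(-10, Add(Add(Mul(6, 0), Mul(-1, 2)), Mul(-1, -7))), 19) = Mul(Mul(-10, Add(Add(0, -2), 7)), 19) = Mul(Mul(-10, Add(-2, 7)), 19) = Mul(Mul(-10, 5), 19) = Mul(-50, 19) = -950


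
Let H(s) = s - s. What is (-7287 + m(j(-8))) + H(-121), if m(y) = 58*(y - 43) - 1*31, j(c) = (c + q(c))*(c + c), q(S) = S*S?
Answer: -61780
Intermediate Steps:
H(s) = 0
q(S) = S²
j(c) = 2*c*(c + c²) (j(c) = (c + c²)*(c + c) = (c + c²)*(2*c) = 2*c*(c + c²))
m(y) = -2525 + 58*y (m(y) = 58*(-43 + y) - 31 = (-2494 + 58*y) - 31 = -2525 + 58*y)
(-7287 + m(j(-8))) + H(-121) = (-7287 + (-2525 + 58*(2*(-8)²*(1 - 8)))) + 0 = (-7287 + (-2525 + 58*(2*64*(-7)))) + 0 = (-7287 + (-2525 + 58*(-896))) + 0 = (-7287 + (-2525 - 51968)) + 0 = (-7287 - 54493) + 0 = -61780 + 0 = -61780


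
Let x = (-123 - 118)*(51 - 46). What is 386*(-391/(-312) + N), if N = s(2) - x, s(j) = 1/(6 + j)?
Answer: 36321635/78 ≈ 4.6566e+5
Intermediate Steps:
x = -1205 (x = -241*5 = -1205)
N = 9641/8 (N = 1/(6 + 2) - 1*(-1205) = 1/8 + 1205 = ⅛ + 1205 = 9641/8 ≈ 1205.1)
386*(-391/(-312) + N) = 386*(-391/(-312) + 9641/8) = 386*(-391*(-1/312) + 9641/8) = 386*(391/312 + 9641/8) = 386*(188195/156) = 36321635/78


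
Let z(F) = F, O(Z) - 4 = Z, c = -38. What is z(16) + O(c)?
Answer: -18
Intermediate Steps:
O(Z) = 4 + Z
z(16) + O(c) = 16 + (4 - 38) = 16 - 34 = -18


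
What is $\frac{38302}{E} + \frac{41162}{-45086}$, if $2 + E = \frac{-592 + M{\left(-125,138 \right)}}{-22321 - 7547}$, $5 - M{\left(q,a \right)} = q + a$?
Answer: $- \frac{97691296651}{5049632} \approx -19346.0$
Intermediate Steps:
$M{\left(q,a \right)} = 5 - a - q$ ($M{\left(q,a \right)} = 5 - \left(q + a\right) = 5 - \left(a + q\right) = 5 - a - q$)
$E = - \frac{4928}{2489}$ ($E = -2 + \frac{-592 - 8}{-22321 - 7547} = -2 + \frac{-592 + \left(5 - 138 + 125\right)}{-29868} = -2 + \left(-592 - 8\right) \left(- \frac{1}{29868}\right) = -2 - - \frac{50}{2489} = -2 + \frac{50}{2489} = - \frac{4928}{2489} \approx -1.9799$)
$\frac{38302}{E} + \frac{41162}{-45086} = \frac{38302}{- \frac{4928}{2489}} + \frac{41162}{-45086} = 38302 \left(- \frac{2489}{4928}\right) + 41162 \left(- \frac{1}{45086}\right) = - \frac{4333349}{224} - \frac{20581}{22543} = - \frac{97691296651}{5049632}$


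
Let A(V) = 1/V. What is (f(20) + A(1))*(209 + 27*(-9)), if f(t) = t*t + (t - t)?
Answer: -13634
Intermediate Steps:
f(t) = t² (f(t) = t² + 0 = t²)
(f(20) + A(1))*(209 + 27*(-9)) = (20² + 1/1)*(209 + 27*(-9)) = (400 + 1)*(209 - 243) = 401*(-34) = -13634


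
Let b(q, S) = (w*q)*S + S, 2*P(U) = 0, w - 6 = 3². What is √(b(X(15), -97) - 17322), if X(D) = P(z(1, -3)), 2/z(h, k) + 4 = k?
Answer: I*√17419 ≈ 131.98*I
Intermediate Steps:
z(h, k) = 2/(-4 + k)
w = 15 (w = 6 + 3² = 6 + 9 = 15)
P(U) = 0 (P(U) = (½)*0 = 0)
X(D) = 0
b(q, S) = S + 15*S*q (b(q, S) = (15*q)*S + S = 15*S*q + S = S + 15*S*q)
√(b(X(15), -97) - 17322) = √(-97*(1 + 15*0) - 17322) = √(-97*(1 + 0) - 17322) = √(-97*1 - 17322) = √(-97 - 17322) = √(-17419) = I*√17419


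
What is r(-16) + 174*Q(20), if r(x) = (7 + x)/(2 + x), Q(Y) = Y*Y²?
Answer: 19488009/14 ≈ 1.3920e+6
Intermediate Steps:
Q(Y) = Y³
r(x) = (7 + x)/(2 + x)
r(-16) + 174*Q(20) = (7 - 16)/(2 - 16) + 174*20³ = -9/(-14) + 174*8000 = -1/14*(-9) + 1392000 = 9/14 + 1392000 = 19488009/14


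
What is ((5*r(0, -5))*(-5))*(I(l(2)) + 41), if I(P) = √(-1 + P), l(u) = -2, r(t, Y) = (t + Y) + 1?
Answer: 4100 + 100*I*√3 ≈ 4100.0 + 173.21*I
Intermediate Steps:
r(t, Y) = 1 + Y + t (r(t, Y) = (Y + t) + 1 = 1 + Y + t)
((5*r(0, -5))*(-5))*(I(l(2)) + 41) = ((5*(1 - 5 + 0))*(-5))*(√(-1 - 2) + 41) = ((5*(-4))*(-5))*(√(-3) + 41) = (-20*(-5))*(I*√3 + 41) = 100*(41 + I*√3) = 4100 + 100*I*√3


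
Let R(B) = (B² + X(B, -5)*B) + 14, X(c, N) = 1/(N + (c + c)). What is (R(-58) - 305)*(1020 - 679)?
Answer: 11528621/11 ≈ 1.0481e+6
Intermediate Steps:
X(c, N) = 1/(N + 2*c)
R(B) = 14 + B² + B/(-5 + 2*B) (R(B) = (B² + B/(-5 + 2*B)) + 14 = 14 + B² + B/(-5 + 2*B))
(R(-58) - 305)*(1020 - 679) = ((-58 + (-5 + 2*(-58))*(14 + (-58)²))/(-5 + 2*(-58)) - 305)*(1020 - 679) = ((-58 + (-5 - 116)*(14 + 3364))/(-5 - 116) - 305)*341 = ((-58 - 121*3378)/(-121) - 305)*341 = (-(-58 - 408738)/121 - 305)*341 = (-1/121*(-408796) - 305)*341 = (408796/121 - 305)*341 = (371891/121)*341 = 11528621/11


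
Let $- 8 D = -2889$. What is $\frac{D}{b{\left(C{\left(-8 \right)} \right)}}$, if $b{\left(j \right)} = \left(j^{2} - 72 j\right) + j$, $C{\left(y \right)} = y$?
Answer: $\frac{2889}{5056} \approx 0.5714$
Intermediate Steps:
$D = \frac{2889}{8}$ ($D = \left(- \frac{1}{8}\right) \left(-2889\right) = \frac{2889}{8} \approx 361.13$)
$b{\left(j \right)} = j^{2} - 71 j$
$\frac{D}{b{\left(C{\left(-8 \right)} \right)}} = \frac{2889}{8 \left(- 8 \left(-71 - 8\right)\right)} = \frac{2889}{8 \left(\left(-8\right) \left(-79\right)\right)} = \frac{2889}{8 \cdot 632} = \frac{2889}{8} \cdot \frac{1}{632} = \frac{2889}{5056}$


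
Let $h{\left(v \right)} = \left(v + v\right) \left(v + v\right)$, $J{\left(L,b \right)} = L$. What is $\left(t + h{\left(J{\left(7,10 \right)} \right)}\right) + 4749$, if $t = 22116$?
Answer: $27061$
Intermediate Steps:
$h{\left(v \right)} = 4 v^{2}$ ($h{\left(v \right)} = 2 v 2 v = 4 v^{2}$)
$\left(t + h{\left(J{\left(7,10 \right)} \right)}\right) + 4749 = \left(22116 + 4 \cdot 7^{2}\right) + 4749 = \left(22116 + 4 \cdot 49\right) + 4749 = \left(22116 + 196\right) + 4749 = 22312 + 4749 = 27061$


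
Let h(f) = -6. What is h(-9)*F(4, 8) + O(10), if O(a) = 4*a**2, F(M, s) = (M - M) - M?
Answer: 424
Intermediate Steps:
F(M, s) = -M (F(M, s) = 0 - M = -M)
h(-9)*F(4, 8) + O(10) = -(-6)*4 + 4*10**2 = -6*(-4) + 4*100 = 24 + 400 = 424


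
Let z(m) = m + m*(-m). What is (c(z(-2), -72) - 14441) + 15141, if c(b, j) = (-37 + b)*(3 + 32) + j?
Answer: -877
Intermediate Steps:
z(m) = m - m²
c(b, j) = -1295 + j + 35*b (c(b, j) = (-37 + b)*35 + j = (-1295 + 35*b) + j = -1295 + j + 35*b)
(c(z(-2), -72) - 14441) + 15141 = ((-1295 - 72 + 35*(-2*(1 - 1*(-2)))) - 14441) + 15141 = ((-1295 - 72 + 35*(-2*(1 + 2))) - 14441) + 15141 = ((-1295 - 72 + 35*(-2*3)) - 14441) + 15141 = ((-1295 - 72 + 35*(-6)) - 14441) + 15141 = ((-1295 - 72 - 210) - 14441) + 15141 = (-1577 - 14441) + 15141 = -16018 + 15141 = -877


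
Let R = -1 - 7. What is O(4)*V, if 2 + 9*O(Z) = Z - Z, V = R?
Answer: 16/9 ≈ 1.7778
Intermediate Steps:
R = -8
V = -8
O(Z) = -2/9 (O(Z) = -2/9 + (Z - Z)/9 = -2/9 + (⅑)*0 = -2/9 + 0 = -2/9)
O(4)*V = -2/9*(-8) = 16/9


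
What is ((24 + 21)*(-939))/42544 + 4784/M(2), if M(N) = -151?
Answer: -209911001/6424144 ≈ -32.675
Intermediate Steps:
((24 + 21)*(-939))/42544 + 4784/M(2) = ((24 + 21)*(-939))/42544 + 4784/(-151) = (45*(-939))*(1/42544) + 4784*(-1/151) = -42255*1/42544 - 4784/151 = -42255/42544 - 4784/151 = -209911001/6424144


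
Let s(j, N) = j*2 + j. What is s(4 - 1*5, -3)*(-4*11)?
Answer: 132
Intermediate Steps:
s(j, N) = 3*j (s(j, N) = 2*j + j = 3*j)
s(4 - 1*5, -3)*(-4*11) = (3*(4 - 1*5))*(-4*11) = (3*(4 - 5))*(-44) = (3*(-1))*(-44) = -3*(-44) = 132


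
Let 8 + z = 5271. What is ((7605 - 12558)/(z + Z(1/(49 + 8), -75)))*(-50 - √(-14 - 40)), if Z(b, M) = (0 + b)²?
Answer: 402307425/8549744 + 48276891*I*√6/17099488 ≈ 47.055 + 6.9156*I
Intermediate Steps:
z = 5263 (z = -8 + 5271 = 5263)
Z(b, M) = b²
((7605 - 12558)/(z + Z(1/(49 + 8), -75)))*(-50 - √(-14 - 40)) = ((7605 - 12558)/(5263 + (1/(49 + 8))²))*(-50 - √(-14 - 40)) = (-4953/(5263 + (1/57)²))*(-50 - √(-54)) = (-4953/(5263 + (1/57)²))*(-50 - 3*I*√6) = (-4953/(5263 + 1/3249))*(-50 - 3*I*√6) = (-4953/17099488/3249)*(-50 - 3*I*√6) = (-4953*3249/17099488)*(-50 - 3*I*√6) = -16092297*(-50 - 3*I*√6)/17099488 = 402307425/8549744 + 48276891*I*√6/17099488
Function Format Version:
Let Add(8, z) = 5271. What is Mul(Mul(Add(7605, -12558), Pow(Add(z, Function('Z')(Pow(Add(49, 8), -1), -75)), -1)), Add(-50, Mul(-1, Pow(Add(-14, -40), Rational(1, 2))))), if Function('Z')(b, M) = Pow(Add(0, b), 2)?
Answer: Add(Rational(402307425, 8549744), Mul(Rational(48276891, 17099488), I, Pow(6, Rational(1, 2)))) ≈ Add(47.055, Mul(6.9156, I))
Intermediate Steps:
z = 5263 (z = Add(-8, 5271) = 5263)
Function('Z')(b, M) = Pow(b, 2)
Mul(Mul(Add(7605, -12558), Pow(Add(z, Function('Z')(Pow(Add(49, 8), -1), -75)), -1)), Add(-50, Mul(-1, Pow(Add(-14, -40), Rational(1, 2))))) = Mul(Mul(Add(7605, -12558), Pow(Add(5263, Pow(Pow(Add(49, 8), -1), 2)), -1)), Add(-50, Mul(-1, Pow(Add(-14, -40), Rational(1, 2))))) = Mul(Mul(-4953, Pow(Add(5263, Pow(Pow(57, -1), 2)), -1)), Add(-50, Mul(-1, Pow(-54, Rational(1, 2))))) = Mul(Mul(-4953, Pow(Add(5263, Pow(Rational(1, 57), 2)), -1)), Add(-50, Mul(-1, Mul(3, I, Pow(6, Rational(1, 2)))))) = Mul(Mul(-4953, Pow(Add(5263, Rational(1, 3249)), -1)), Add(-50, Mul(-3, I, Pow(6, Rational(1, 2))))) = Mul(Mul(-4953, Pow(Rational(17099488, 3249), -1)), Add(-50, Mul(-3, I, Pow(6, Rational(1, 2))))) = Mul(Mul(-4953, Rational(3249, 17099488)), Add(-50, Mul(-3, I, Pow(6, Rational(1, 2))))) = Mul(Rational(-16092297, 17099488), Add(-50, Mul(-3, I, Pow(6, Rational(1, 2))))) = Add(Rational(402307425, 8549744), Mul(Rational(48276891, 17099488), I, Pow(6, Rational(1, 2))))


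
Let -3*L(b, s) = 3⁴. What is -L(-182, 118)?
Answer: 27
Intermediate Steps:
L(b, s) = -27 (L(b, s) = -⅓*3⁴ = -⅓*81 = -27)
-L(-182, 118) = -1*(-27) = 27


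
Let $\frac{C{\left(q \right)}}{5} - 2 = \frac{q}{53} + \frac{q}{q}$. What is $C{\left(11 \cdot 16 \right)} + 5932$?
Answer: $\frac{316071}{53} \approx 5963.6$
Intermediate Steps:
$C{\left(q \right)} = 15 + \frac{5 q}{53}$ ($C{\left(q \right)} = 10 + 5 \left(\frac{q}{53} + \frac{q}{q}\right) = 10 + 5 \left(q \frac{1}{53} + 1\right) = 10 + 5 \left(\frac{q}{53} + 1\right) = 10 + 5 \left(1 + \frac{q}{53}\right) = 10 + \left(5 + \frac{5 q}{53}\right) = 15 + \frac{5 q}{53}$)
$C{\left(11 \cdot 16 \right)} + 5932 = \left(15 + \frac{5 \cdot 11 \cdot 16}{53}\right) + 5932 = \left(15 + \frac{5}{53} \cdot 176\right) + 5932 = \left(15 + \frac{880}{53}\right) + 5932 = \frac{1675}{53} + 5932 = \frac{316071}{53}$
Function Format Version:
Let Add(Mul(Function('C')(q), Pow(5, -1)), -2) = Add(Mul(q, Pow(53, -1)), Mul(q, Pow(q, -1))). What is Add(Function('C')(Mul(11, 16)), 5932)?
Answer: Rational(316071, 53) ≈ 5963.6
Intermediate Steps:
Function('C')(q) = Add(15, Mul(Rational(5, 53), q)) (Function('C')(q) = Add(10, Mul(5, Add(Mul(q, Pow(53, -1)), Mul(q, Pow(q, -1))))) = Add(10, Mul(5, Add(Mul(q, Rational(1, 53)), 1))) = Add(10, Mul(5, Add(Mul(Rational(1, 53), q), 1))) = Add(10, Mul(5, Add(1, Mul(Rational(1, 53), q)))) = Add(10, Add(5, Mul(Rational(5, 53), q))) = Add(15, Mul(Rational(5, 53), q)))
Add(Function('C')(Mul(11, 16)), 5932) = Add(Add(15, Mul(Rational(5, 53), Mul(11, 16))), 5932) = Add(Add(15, Mul(Rational(5, 53), 176)), 5932) = Add(Add(15, Rational(880, 53)), 5932) = Add(Rational(1675, 53), 5932) = Rational(316071, 53)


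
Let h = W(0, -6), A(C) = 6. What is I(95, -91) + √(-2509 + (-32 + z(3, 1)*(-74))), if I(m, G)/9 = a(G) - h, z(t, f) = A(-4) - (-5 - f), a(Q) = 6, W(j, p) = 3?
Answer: 27 + 3*I*√381 ≈ 27.0 + 58.558*I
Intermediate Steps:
h = 3
z(t, f) = 11 + f (z(t, f) = 6 - (-5 - f) = 6 + (5 + f) = 11 + f)
I(m, G) = 27 (I(m, G) = 9*(6 - 1*3) = 9*(6 - 3) = 9*3 = 27)
I(95, -91) + √(-2509 + (-32 + z(3, 1)*(-74))) = 27 + √(-2509 + (-32 + (11 + 1)*(-74))) = 27 + √(-2509 + (-32 + 12*(-74))) = 27 + √(-2509 + (-32 - 888)) = 27 + √(-2509 - 920) = 27 + √(-3429) = 27 + 3*I*√381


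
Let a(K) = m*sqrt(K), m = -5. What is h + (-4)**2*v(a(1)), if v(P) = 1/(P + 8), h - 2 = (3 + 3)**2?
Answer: 130/3 ≈ 43.333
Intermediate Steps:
a(K) = -5*sqrt(K)
h = 38 (h = 2 + (3 + 3)**2 = 2 + 6**2 = 2 + 36 = 38)
v(P) = 1/(8 + P)
h + (-4)**2*v(a(1)) = 38 + (-4)**2/(8 - 5*sqrt(1)) = 38 + 16/(8 - 5*1) = 38 + 16/(8 - 5) = 38 + 16/3 = 130/3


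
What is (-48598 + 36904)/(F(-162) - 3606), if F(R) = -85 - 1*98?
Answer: 3898/1263 ≈ 3.0863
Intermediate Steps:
F(R) = -183 (F(R) = -85 - 98 = -183)
(-48598 + 36904)/(F(-162) - 3606) = (-48598 + 36904)/(-183 - 3606) = -11694/(-3789) = -11694*(-1/3789) = 3898/1263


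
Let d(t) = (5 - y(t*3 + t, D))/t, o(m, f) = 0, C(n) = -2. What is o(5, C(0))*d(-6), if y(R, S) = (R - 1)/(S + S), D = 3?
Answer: 0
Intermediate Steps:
y(R, S) = (-1 + R)/(2*S) (y(R, S) = (-1 + R)/((2*S)) = (-1 + R)*(1/(2*S)) = (-1 + R)/(2*S))
d(t) = (31/6 - 2*t/3)/t (d(t) = (5 - (-1 + (t*3 + t))/(2*3))/t = (5 - (-1 + (3*t + t))/(2*3))/t = (5 - (-1 + 4*t)/(2*3))/t = (5 - (-⅙ + 2*t/3))/t = (5 + (⅙ - 2*t/3))/t = (31/6 - 2*t/3)/t)
o(5, C(0))*d(-6) = 0*((⅙)*(31 - 4*(-6))/(-6)) = 0*((⅙)*(-⅙)*(31 + 24)) = 0*((⅙)*(-⅙)*55) = 0*(-55/36) = 0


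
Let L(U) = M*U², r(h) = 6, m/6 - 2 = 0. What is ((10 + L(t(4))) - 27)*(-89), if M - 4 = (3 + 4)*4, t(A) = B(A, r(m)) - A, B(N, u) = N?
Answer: 1513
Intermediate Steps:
m = 12 (m = 12 + 6*0 = 12 + 0 = 12)
t(A) = 0 (t(A) = A - A = 0)
M = 32 (M = 4 + (3 + 4)*4 = 4 + 7*4 = 4 + 28 = 32)
L(U) = 32*U²
((10 + L(t(4))) - 27)*(-89) = ((10 + 32*0²) - 27)*(-89) = ((10 + 32*0) - 27)*(-89) = ((10 + 0) - 27)*(-89) = (10 - 27)*(-89) = -17*(-89) = 1513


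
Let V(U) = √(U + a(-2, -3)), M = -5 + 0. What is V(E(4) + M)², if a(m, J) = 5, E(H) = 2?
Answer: 2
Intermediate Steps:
M = -5
V(U) = √(5 + U) (V(U) = √(U + 5) = √(5 + U))
V(E(4) + M)² = (√(5 + (2 - 5)))² = (√(5 - 3))² = (√2)² = 2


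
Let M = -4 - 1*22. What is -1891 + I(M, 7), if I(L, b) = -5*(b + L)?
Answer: -1796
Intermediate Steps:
M = -26 (M = -4 - 22 = -26)
I(L, b) = -5*L - 5*b (I(L, b) = -5*(L + b) = -5*L - 5*b)
-1891 + I(M, 7) = -1891 + (-5*(-26) - 5*7) = -1891 + (130 - 35) = -1891 + 95 = -1796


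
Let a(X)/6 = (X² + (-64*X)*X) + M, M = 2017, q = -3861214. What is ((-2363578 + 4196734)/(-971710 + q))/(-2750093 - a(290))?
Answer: -458289/35072052216755 ≈ -1.3067e-8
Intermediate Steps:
a(X) = 12102 - 378*X² (a(X) = 6*((X² + (-64*X)*X) + 2017) = 6*((X² - 64*X²) + 2017) = 6*(-63*X² + 2017) = 6*(2017 - 63*X²) = 12102 - 378*X²)
((-2363578 + 4196734)/(-971710 + q))/(-2750093 - a(290)) = ((-2363578 + 4196734)/(-971710 - 3861214))/(-2750093 - (12102 - 378*290²)) = (1833156/(-4832924))/(-2750093 - (12102 - 378*84100)) = (1833156*(-1/4832924))/(-2750093 - (12102 - 31789800)) = -458289/(1208231*(-2750093 - 1*(-31777698))) = -458289/(1208231*(-2750093 + 31777698)) = -458289/1208231/29027605 = -458289/1208231*1/29027605 = -458289/35072052216755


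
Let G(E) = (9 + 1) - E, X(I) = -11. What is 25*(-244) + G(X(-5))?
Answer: -6079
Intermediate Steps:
G(E) = 10 - E
25*(-244) + G(X(-5)) = 25*(-244) + (10 - 1*(-11)) = -6100 + (10 + 11) = -6100 + 21 = -6079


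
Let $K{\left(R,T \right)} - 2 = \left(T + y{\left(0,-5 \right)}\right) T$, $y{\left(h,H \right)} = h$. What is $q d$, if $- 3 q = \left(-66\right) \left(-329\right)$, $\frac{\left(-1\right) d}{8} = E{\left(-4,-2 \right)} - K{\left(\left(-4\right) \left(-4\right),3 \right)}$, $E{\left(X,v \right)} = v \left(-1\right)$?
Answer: $-521136$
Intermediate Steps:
$E{\left(X,v \right)} = - v$
$K{\left(R,T \right)} = 2 + T^{2}$ ($K{\left(R,T \right)} = 2 + \left(T + 0\right) T = 2 + T T = 2 + T^{2}$)
$d = 72$ ($d = - 8 \left(\left(-1\right) \left(-2\right) - \left(2 + 3^{2}\right)\right) = - 8 \left(2 - \left(2 + 9\right)\right) = - 8 \left(2 - 11\right) = \left(-8\right) \left(-9\right) = 72$)
$q = -7238$ ($q = - \frac{\left(-66\right) \left(-329\right)}{3} = \left(- \frac{1}{3}\right) 21714 = -7238$)
$q d = \left(-7238\right) 72 = -521136$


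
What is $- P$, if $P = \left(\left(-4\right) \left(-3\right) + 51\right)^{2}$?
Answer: $-3969$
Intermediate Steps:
$P = 3969$ ($P = \left(12 + 51\right)^{2} = 63^{2} = 3969$)
$- P = \left(-1\right) 3969 = -3969$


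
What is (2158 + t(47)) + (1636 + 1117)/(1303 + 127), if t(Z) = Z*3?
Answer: 3290323/1430 ≈ 2300.9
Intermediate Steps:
t(Z) = 3*Z
(2158 + t(47)) + (1636 + 1117)/(1303 + 127) = (2158 + 3*47) + (1636 + 1117)/(1303 + 127) = (2158 + 141) + 2753/1430 = 2299 + 2753*(1/1430) = 2299 + 2753/1430 = 3290323/1430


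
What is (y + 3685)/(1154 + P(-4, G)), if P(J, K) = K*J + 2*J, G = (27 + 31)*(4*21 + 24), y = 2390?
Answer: -405/1594 ≈ -0.25408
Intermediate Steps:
G = 6264 (G = 58*(84 + 24) = 58*108 = 6264)
P(J, K) = 2*J + J*K (P(J, K) = J*K + 2*J = 2*J + J*K)
(y + 3685)/(1154 + P(-4, G)) = (2390 + 3685)/(1154 - 4*(2 + 6264)) = 6075/(1154 - 4*6266) = 6075/(1154 - 25064) = 6075/(-23910) = 6075*(-1/23910) = -405/1594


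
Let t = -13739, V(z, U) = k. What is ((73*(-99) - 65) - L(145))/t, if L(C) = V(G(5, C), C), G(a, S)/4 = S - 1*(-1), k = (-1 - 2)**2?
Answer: 7301/13739 ≈ 0.53141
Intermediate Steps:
k = 9 (k = (-3)**2 = 9)
G(a, S) = 4 + 4*S (G(a, S) = 4*(S - 1*(-1)) = 4*(S + 1) = 4*(1 + S) = 4 + 4*S)
V(z, U) = 9
L(C) = 9
((73*(-99) - 65) - L(145))/t = ((73*(-99) - 65) - 1*9)/(-13739) = ((-7227 - 65) - 9)*(-1/13739) = (-7292 - 9)*(-1/13739) = -7301*(-1/13739) = 7301/13739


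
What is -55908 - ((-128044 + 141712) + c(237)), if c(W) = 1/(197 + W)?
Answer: -30195985/434 ≈ -69576.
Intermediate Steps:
-55908 - ((-128044 + 141712) + c(237)) = -55908 - ((-128044 + 141712) + 1/(197 + 237)) = -55908 - (13668 + 1/434) = -55908 - 1*5931913/434 = -55908 - 5931913/434 = -30195985/434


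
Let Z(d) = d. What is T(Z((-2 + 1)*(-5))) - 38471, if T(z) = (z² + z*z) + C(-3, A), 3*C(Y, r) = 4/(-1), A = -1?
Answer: -115267/3 ≈ -38422.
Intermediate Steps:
C(Y, r) = -4/3 (C(Y, r) = (4/(-1))/3 = (4*(-1))/3 = (⅓)*(-4) = -4/3)
T(z) = -4/3 + 2*z² (T(z) = (z² + z*z) - 4/3 = (z² + z²) - 4/3 = 2*z² - 4/3 = -4/3 + 2*z²)
T(Z((-2 + 1)*(-5))) - 38471 = (-4/3 + 2*((-2 + 1)*(-5))²) - 38471 = (-4/3 + 2*(-1*(-5))²) - 38471 = (-4/3 + 2*5²) - 38471 = (-4/3 + 2*25) - 38471 = (-4/3 + 50) - 38471 = 146/3 - 38471 = -115267/3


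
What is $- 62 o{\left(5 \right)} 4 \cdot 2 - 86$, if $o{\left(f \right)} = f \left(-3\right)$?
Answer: $7354$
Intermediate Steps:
$o{\left(f \right)} = - 3 f$
$- 62 o{\left(5 \right)} 4 \cdot 2 - 86 = - 62 \left(-3\right) 5 \cdot 4 \cdot 2 - 86 = - 62 \left(-15\right) 4 \cdot 2 - 86 = - 62 \left(\left(-60\right) 2\right) - 86 = \left(-62\right) \left(-120\right) - 86 = 7440 - 86 = 7354$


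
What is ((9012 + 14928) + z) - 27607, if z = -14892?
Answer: -18559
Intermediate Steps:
((9012 + 14928) + z) - 27607 = ((9012 + 14928) - 14892) - 27607 = (23940 - 14892) - 27607 = 9048 - 27607 = -18559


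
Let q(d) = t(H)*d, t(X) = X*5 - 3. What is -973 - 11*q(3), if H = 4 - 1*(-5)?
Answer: -2359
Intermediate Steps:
H = 9 (H = 4 + 5 = 9)
t(X) = -3 + 5*X (t(X) = 5*X - 3 = -3 + 5*X)
q(d) = 42*d (q(d) = (-3 + 5*9)*d = (-3 + 45)*d = 42*d)
-973 - 11*q(3) = -973 - 462*3 = -973 - 11*126 = -973 - 1386 = -2359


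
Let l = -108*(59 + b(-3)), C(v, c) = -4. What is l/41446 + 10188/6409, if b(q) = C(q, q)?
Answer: 11299482/7812571 ≈ 1.4463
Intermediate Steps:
b(q) = -4
l = -5940 (l = -108*(59 - 4) = -108*55 = -5940)
l/41446 + 10188/6409 = -5940/41446 + 10188/6409 = -5940*1/41446 + 10188*(1/6409) = -2970/20723 + 10188/6409 = 11299482/7812571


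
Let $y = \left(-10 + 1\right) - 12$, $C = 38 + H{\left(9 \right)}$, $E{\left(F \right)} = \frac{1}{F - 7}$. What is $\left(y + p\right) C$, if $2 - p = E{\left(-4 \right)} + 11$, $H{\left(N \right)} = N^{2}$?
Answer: $- \frac{39151}{11} \approx -3559.2$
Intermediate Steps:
$E{\left(F \right)} = \frac{1}{-7 + F}$
$C = 119$ ($C = 38 + 9^{2} = 38 + 81 = 119$)
$p = - \frac{98}{11}$ ($p = 2 - \left(\frac{1}{-7 - 4} + 11\right) = 2 - \left(\frac{1}{-11} + 11\right) = 2 - \left(- \frac{1}{11} + 11\right) = 2 - \frac{120}{11} = - \frac{98}{11} \approx -8.9091$)
$y = -21$ ($y = -9 - 12 = -21$)
$\left(y + p\right) C = \left(-21 - \frac{98}{11}\right) 119 = \left(- \frac{329}{11}\right) 119 = - \frac{39151}{11}$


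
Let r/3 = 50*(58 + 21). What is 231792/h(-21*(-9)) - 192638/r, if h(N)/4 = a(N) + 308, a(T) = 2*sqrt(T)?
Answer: 3453032741/19913925 - 86922*sqrt(21)/23527 ≈ 156.47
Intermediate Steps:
h(N) = 1232 + 8*sqrt(N) (h(N) = 4*(2*sqrt(N) + 308) = 4*(308 + 2*sqrt(N)) = 1232 + 8*sqrt(N))
r = 11850 (r = 3*(50*(58 + 21)) = 3*(50*79) = 3*3950 = 11850)
231792/h(-21*(-9)) - 192638/r = 231792/(1232 + 8*sqrt(-21*(-9))) - 192638/11850 = 231792/(1232 + 8*sqrt(189)) - 192638*1/11850 = 231792/(1232 + 8*(3*sqrt(21))) - 96319/5925 = 231792/(1232 + 24*sqrt(21)) - 96319/5925 = -96319/5925 + 231792/(1232 + 24*sqrt(21))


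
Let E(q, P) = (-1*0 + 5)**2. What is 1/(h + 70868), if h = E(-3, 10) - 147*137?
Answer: 1/50754 ≈ 1.9703e-5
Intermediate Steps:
E(q, P) = 25 (E(q, P) = (0 + 5)**2 = 5**2 = 25)
h = -20114 (h = 25 - 147*137 = 25 - 20139 = -20114)
1/(h + 70868) = 1/(-20114 + 70868) = 1/50754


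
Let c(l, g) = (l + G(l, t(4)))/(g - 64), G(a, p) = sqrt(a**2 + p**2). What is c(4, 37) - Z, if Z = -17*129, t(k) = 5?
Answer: 59207/27 - sqrt(41)/27 ≈ 2192.6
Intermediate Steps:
c(l, g) = (l + sqrt(25 + l**2))/(-64 + g) (c(l, g) = (l + sqrt(l**2 + 5**2))/(g - 64) = (l + sqrt(l**2 + 25))/(-64 + g) = (l + sqrt(25 + l**2))/(-64 + g))
Z = -2193
c(4, 37) - Z = (4 + sqrt(25 + 4**2))/(-64 + 37) - 1*(-2193) = (4 + sqrt(25 + 16))/(-27) + 2193 = -(4 + sqrt(41))/27 + 2193 = (-4/27 - sqrt(41)/27) + 2193 = 59207/27 - sqrt(41)/27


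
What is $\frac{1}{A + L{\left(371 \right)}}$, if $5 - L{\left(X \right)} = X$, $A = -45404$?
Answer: $- \frac{1}{45770} \approx -2.1848 \cdot 10^{-5}$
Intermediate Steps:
$L{\left(X \right)} = 5 - X$
$\frac{1}{A + L{\left(371 \right)}} = \frac{1}{-45404 + \left(5 - 371\right)} = \frac{1}{-45404 - 366} = \frac{1}{-45770} = - \frac{1}{45770}$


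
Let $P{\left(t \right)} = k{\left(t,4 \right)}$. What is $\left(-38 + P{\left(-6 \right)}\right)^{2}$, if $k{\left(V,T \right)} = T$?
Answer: $1156$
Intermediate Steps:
$P{\left(t \right)} = 4$
$\left(-38 + P{\left(-6 \right)}\right)^{2} = \left(-38 + 4\right)^{2} = \left(-34\right)^{2} = 1156$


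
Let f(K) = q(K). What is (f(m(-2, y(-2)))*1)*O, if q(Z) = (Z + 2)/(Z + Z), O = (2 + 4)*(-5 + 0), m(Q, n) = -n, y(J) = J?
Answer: -30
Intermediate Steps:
O = -30 (O = 6*(-5) = -30)
q(Z) = (2 + Z)/(2*Z) (q(Z) = (2 + Z)/((2*Z)) = (2 + Z)*(1/(2*Z)) = (2 + Z)/(2*Z))
f(K) = (2 + K)/(2*K)
(f(m(-2, y(-2)))*1)*O = (((2 - 1*(-2))/(2*((-1*(-2)))))*1)*(-30) = (((1/2)*(2 + 2)/2)*1)*(-30) = (((1/2)*(1/2)*4)*1)*(-30) = (1*1)*(-30) = 1*(-30) = -30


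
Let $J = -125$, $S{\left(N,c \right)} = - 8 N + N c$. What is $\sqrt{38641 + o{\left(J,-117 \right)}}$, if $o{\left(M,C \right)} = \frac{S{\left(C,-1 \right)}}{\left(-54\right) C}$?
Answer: $\frac{\sqrt{1391082}}{6} \approx 196.57$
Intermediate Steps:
$o{\left(M,C \right)} = \frac{1}{6}$ ($o{\left(M,C \right)} = \frac{C \left(-8 - 1\right)}{\left(-54\right) C} = C \left(-9\right) \left(- \frac{1}{54 C}\right) = - 9 C \left(- \frac{1}{54 C}\right) = \frac{1}{6}$)
$\sqrt{38641 + o{\left(J,-117 \right)}} = \sqrt{38641 + \frac{1}{6}} = \sqrt{\frac{231847}{6}} = \frac{\sqrt{1391082}}{6}$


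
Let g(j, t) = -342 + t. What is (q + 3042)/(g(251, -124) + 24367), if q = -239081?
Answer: -236039/23901 ≈ -9.8757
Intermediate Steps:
(q + 3042)/(g(251, -124) + 24367) = (-239081 + 3042)/((-342 - 124) + 24367) = -236039/(-466 + 24367) = -236039/23901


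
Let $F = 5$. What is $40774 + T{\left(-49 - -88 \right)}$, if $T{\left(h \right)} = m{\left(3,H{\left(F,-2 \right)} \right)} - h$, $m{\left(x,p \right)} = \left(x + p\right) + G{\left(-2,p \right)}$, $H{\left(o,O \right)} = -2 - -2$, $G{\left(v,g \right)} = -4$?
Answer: $40734$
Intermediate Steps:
$H{\left(o,O \right)} = 0$ ($H{\left(o,O \right)} = -2 + 2 = 0$)
$m{\left(x,p \right)} = -4 + p + x$ ($m{\left(x,p \right)} = \left(x + p\right) - 4 = \left(p + x\right) - 4 = -4 + p + x$)
$T{\left(h \right)} = -1 - h$ ($T{\left(h \right)} = \left(-4 + 0 + 3\right) - h = -1 - h$)
$40774 + T{\left(-49 - -88 \right)} = 40774 - \left(-48 + 88\right) = 40774 - 40 = 40734$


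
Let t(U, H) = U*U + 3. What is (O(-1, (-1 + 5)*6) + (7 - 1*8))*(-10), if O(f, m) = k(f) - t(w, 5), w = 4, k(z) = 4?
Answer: 160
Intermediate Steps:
t(U, H) = 3 + U**2 (t(U, H) = U**2 + 3 = 3 + U**2)
O(f, m) = -15 (O(f, m) = 4 - (3 + 4**2) = 4 - (3 + 16) = 4 - 1*19 = 4 - 19 = -15)
(O(-1, (-1 + 5)*6) + (7 - 1*8))*(-10) = (-15 + (7 - 1*8))*(-10) = (-15 + (7 - 8))*(-10) = (-15 - 1)*(-10) = -16*(-10) = 160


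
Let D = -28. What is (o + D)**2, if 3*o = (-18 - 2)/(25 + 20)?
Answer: 577600/729 ≈ 792.32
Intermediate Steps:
o = -4/27 (o = ((-18 - 2)/(25 + 20))/3 = (-20/45)/3 = (-20*1/45)/3 = (1/3)*(-4/9) = -4/27 ≈ -0.14815)
(o + D)**2 = (-4/27 - 28)**2 = (-760/27)**2 = 577600/729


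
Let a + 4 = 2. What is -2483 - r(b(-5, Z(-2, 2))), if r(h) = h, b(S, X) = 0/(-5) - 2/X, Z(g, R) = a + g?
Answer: -4967/2 ≈ -2483.5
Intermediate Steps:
a = -2 (a = -4 + 2 = -2)
Z(g, R) = -2 + g
b(S, X) = -2/X (b(S, X) = 0*(-1/5) - 2/X = 0 - 2/X = -2/X)
-2483 - r(b(-5, Z(-2, 2))) = -2483 - (-2)/(-2 - 2) = -2483 - (-2)/(-4) = -2483 - (-2)*(-1)/4 = -2483 - 1*1/2 = -2483 - 1/2 = -4967/2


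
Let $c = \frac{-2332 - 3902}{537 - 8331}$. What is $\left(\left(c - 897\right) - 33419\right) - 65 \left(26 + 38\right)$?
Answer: $- \frac{49979285}{1299} \approx -38475.0$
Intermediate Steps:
$c = \frac{1039}{1299}$ ($c = - \frac{6234}{-7794} = \left(-6234\right) \left(- \frac{1}{7794}\right) = \frac{1039}{1299} \approx 0.79985$)
$\left(\left(c - 897\right) - 33419\right) - 65 \left(26 + 38\right) = \left(\left(\frac{1039}{1299} - 897\right) - 33419\right) - 65 \left(26 + 38\right) = \left(- \frac{1164164}{1299} - 33419\right) - 4160 = - \frac{44575445}{1299} - 4160 = - \frac{49979285}{1299}$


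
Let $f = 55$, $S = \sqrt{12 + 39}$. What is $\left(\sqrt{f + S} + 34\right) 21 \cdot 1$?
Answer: $714 + 21 \sqrt{55 + \sqrt{51}} \approx 879.54$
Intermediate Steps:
$S = \sqrt{51} \approx 7.1414$
$\left(\sqrt{f + S} + 34\right) 21 \cdot 1 = \left(\sqrt{55 + \sqrt{51}} + 34\right) 21 \cdot 1 = \left(34 + \sqrt{55 + \sqrt{51}}\right) 21 = 714 + 21 \sqrt{55 + \sqrt{51}}$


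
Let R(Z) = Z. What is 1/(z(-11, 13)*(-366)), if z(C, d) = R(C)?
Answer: 1/4026 ≈ 0.00024839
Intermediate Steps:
z(C, d) = C
1/(z(-11, 13)*(-366)) = 1/(-11*(-366)) = 1/4026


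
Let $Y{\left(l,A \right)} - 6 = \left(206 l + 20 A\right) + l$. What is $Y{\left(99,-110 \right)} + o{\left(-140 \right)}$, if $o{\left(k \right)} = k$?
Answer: $18159$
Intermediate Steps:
$Y{\left(l,A \right)} = 6 + 20 A + 207 l$ ($Y{\left(l,A \right)} = 6 + \left(\left(206 l + 20 A\right) + l\right) = 6 + \left(\left(20 A + 206 l\right) + l\right) = 6 + \left(20 A + 207 l\right) = 6 + 20 A + 207 l$)
$Y{\left(99,-110 \right)} + o{\left(-140 \right)} = \left(6 + 20 \left(-110\right) + 207 \cdot 99\right) - 140 = \left(6 - 2200 + 20493\right) - 140 = 18299 - 140 = 18159$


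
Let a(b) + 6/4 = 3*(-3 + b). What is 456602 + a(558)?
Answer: 916531/2 ≈ 4.5827e+5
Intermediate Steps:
a(b) = -21/2 + 3*b (a(b) = -3/2 + 3*(-3 + b) = -3/2 + (-9 + 3*b) = -21/2 + 3*b)
456602 + a(558) = 456602 + (-21/2 + 3*558) = 456602 + (-21/2 + 1674) = 456602 + 3327/2 = 916531/2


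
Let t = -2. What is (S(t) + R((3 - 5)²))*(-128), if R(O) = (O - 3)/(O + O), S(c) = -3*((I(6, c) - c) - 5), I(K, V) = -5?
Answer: -3088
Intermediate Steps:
S(c) = 30 + 3*c (S(c) = -3*((-5 - c) - 5) = -3*(-10 - c) = 30 + 3*c)
R(O) = (-3 + O)/(2*O) (R(O) = (-3 + O)/((2*O)) = (-3 + O)*(1/(2*O)) = (-3 + O)/(2*O))
(S(t) + R((3 - 5)²))*(-128) = ((30 + 3*(-2)) + (-3 + (3 - 5)²)/(2*((3 - 5)²)))*(-128) = ((30 - 6) + (-3 + (-2)²)/(2*((-2)²)))*(-128) = (24 + (½)*(-3 + 4)/4)*(-128) = (24 + (½)*(¼)*1)*(-128) = (24 + ⅛)*(-128) = (193/8)*(-128) = -3088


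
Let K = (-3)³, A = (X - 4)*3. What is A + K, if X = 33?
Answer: 60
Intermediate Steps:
A = 87 (A = (33 - 4)*3 = 29*3 = 87)
K = -27
A + K = 87 - 27 = 60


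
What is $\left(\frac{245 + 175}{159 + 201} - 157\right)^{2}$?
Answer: $\frac{874225}{36} \approx 24284.0$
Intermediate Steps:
$\left(\frac{245 + 175}{159 + 201} - 157\right)^{2} = \left(\frac{420}{360} - 157\right)^{2} = \left(420 \cdot \frac{1}{360} - 157\right)^{2} = \left(\frac{7}{6} - 157\right)^{2} = \left(- \frac{935}{6}\right)^{2} = \frac{874225}{36}$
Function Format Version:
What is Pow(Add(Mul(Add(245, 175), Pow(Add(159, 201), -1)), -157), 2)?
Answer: Rational(874225, 36) ≈ 24284.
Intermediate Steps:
Pow(Add(Mul(Add(245, 175), Pow(Add(159, 201), -1)), -157), 2) = Pow(Add(Mul(420, Pow(360, -1)), -157), 2) = Pow(Add(Mul(420, Rational(1, 360)), -157), 2) = Pow(Add(Rational(7, 6), -157), 2) = Pow(Rational(-935, 6), 2) = Rational(874225, 36)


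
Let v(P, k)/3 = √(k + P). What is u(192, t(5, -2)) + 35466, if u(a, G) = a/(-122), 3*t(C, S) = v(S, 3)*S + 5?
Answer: 2163330/61 ≈ 35464.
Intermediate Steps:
v(P, k) = 3*√(P + k) (v(P, k) = 3*√(k + P) = 3*√(P + k))
t(C, S) = 5/3 + S*√(3 + S) (t(C, S) = ((3*√(S + 3))*S + 5)/3 = ((3*√(3 + S))*S + 5)/3 = (3*S*√(3 + S) + 5)/3 = (5 + 3*S*√(3 + S))/3 = 5/3 + S*√(3 + S))
u(a, G) = -a/122 (u(a, G) = a*(-1/122) = -a/122)
u(192, t(5, -2)) + 35466 = -1/122*192 + 35466 = -96/61 + 35466 = 2163330/61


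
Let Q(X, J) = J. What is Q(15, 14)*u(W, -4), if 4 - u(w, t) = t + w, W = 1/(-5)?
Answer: 574/5 ≈ 114.80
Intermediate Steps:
W = -⅕ ≈ -0.20000
u(w, t) = 4 - t - w (u(w, t) = 4 - (t + w) = 4 + (-t - w) = 4 - t - w)
Q(15, 14)*u(W, -4) = 14*(4 - 1*(-4) - 1*(-⅕)) = 14*(4 + 4 + ⅕) = 14*(41/5) = 574/5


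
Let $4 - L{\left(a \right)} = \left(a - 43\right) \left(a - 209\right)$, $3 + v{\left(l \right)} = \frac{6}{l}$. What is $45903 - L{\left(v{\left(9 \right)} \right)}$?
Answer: $\frac{499315}{9} \approx 55479.0$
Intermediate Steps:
$v{\left(l \right)} = -3 + \frac{6}{l}$
$L{\left(a \right)} = 4 - \left(-209 + a\right) \left(-43 + a\right)$ ($L{\left(a \right)} = 4 - \left(a - 43\right) \left(a - 209\right) = 4 - \left(-43 + a\right) \left(-209 + a\right) = 4 - \left(-209 + a\right) \left(-43 + a\right)$)
$45903 - L{\left(v{\left(9 \right)} \right)} = 45903 - \left(-8983 - \left(-3 + \frac{6}{9}\right)^{2} + 252 \left(-3 + \frac{6}{9}\right)\right) = 45903 - \left(-8983 - \left(-3 + 6 \cdot \frac{1}{9}\right)^{2} + 252 \left(-3 + 6 \cdot \frac{1}{9}\right)\right) = 45903 - \left(-8983 - \left(-3 + \frac{2}{3}\right)^{2} + 252 \left(-3 + \frac{2}{3}\right)\right) = 45903 - \left(-8983 - \left(- \frac{7}{3}\right)^{2} + 252 \left(- \frac{7}{3}\right)\right) = 45903 - \left(-8983 - \frac{49}{9} - 588\right) = 45903 - - \frac{86188}{9} = 45903 + \frac{86188}{9} = \frac{499315}{9}$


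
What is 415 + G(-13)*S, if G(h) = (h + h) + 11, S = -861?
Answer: 13330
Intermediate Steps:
G(h) = 11 + 2*h (G(h) = 2*h + 11 = 11 + 2*h)
415 + G(-13)*S = 415 + (11 + 2*(-13))*(-861) = 415 + (11 - 26)*(-861) = 415 - 15*(-861) = 415 + 12915 = 13330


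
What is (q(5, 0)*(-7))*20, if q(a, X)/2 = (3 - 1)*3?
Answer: -1680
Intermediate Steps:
q(a, X) = 12 (q(a, X) = 2*((3 - 1)*3) = 2*(2*3) = 2*6 = 12)
(q(5, 0)*(-7))*20 = (12*(-7))*20 = -84*20 = -1680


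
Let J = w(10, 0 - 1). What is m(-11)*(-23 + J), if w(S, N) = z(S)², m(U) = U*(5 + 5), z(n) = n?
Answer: -8470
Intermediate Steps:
m(U) = 10*U (m(U) = U*10 = 10*U)
w(S, N) = S²
J = 100 (J = 10² = 100)
m(-11)*(-23 + J) = (10*(-11))*(-23 + 100) = -110*77 = -8470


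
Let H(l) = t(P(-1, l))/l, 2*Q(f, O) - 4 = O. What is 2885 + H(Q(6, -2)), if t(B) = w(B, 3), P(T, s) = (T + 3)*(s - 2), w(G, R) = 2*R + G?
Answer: 2889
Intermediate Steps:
Q(f, O) = 2 + O/2
w(G, R) = G + 2*R
P(T, s) = (-2 + s)*(3 + T) (P(T, s) = (3 + T)*(-2 + s) = (-2 + s)*(3 + T))
t(B) = 6 + B (t(B) = B + 2*3 = B + 6 = 6 + B)
H(l) = (2 + 2*l)/l (H(l) = (6 + (-6 - 2*(-1) + 3*l - l))/l = (6 + (-6 + 2 + 3*l - l))/l = (6 + (-4 + 2*l))/l = (2 + 2*l)/l)
2885 + H(Q(6, -2)) = 2885 + (2 + 2/(2 + (½)*(-2))) = 2885 + (2 + 2/(2 - 1)) = 2885 + (2 + 2/1) = 2885 + (2 + 2*1) = 2885 + (2 + 2) = 2885 + 4 = 2889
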